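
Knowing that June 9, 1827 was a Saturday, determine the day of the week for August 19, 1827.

Sunday

June 1827: 30 − 9 = 21 days remain.
Then July (31): 31 days.
August 1–19, 1827: 19 days.
Total: 21 + 31 + 19 = 71 days.
71 mod 7 = 1, so 1 day after Saturday is Sunday.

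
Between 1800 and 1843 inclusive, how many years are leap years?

10

Years divisible by 4 in [1800, 1843]: 1800, 1804, 1808, 1812, 1816, 1820, 1824, 1828, 1832, 1836, 1840.
Of these, 1800 is divisible by 100 but not 400, so not leap.
Leap years: 11 − 1 = 10.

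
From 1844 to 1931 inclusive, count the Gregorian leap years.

Years divisible by 4: 1844, 1848, …, 1928 — 22 in all.
Of these, 1900 is divisible by 100 but not 400, so not leap.
Leap years: 22 − 1 = 21.

21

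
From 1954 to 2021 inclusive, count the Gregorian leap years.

Years divisible by 4: 1956, 1960, …, 2020 — 17 in all.
2000 is divisible by 400, so still leap.
No century exceptions apply. Count: 17.

17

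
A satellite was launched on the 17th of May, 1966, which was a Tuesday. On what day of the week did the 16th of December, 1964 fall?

Count forward from the earlier date (December 16, 1964) to the later (May 17, 1966):
Day-of-year of December 16, 1964: 351.
Day-of-year of May 17, 1966: 137.
1964 has 366 days, so 366 − 351 = 15 days remain in 1964.
Full years: 1965: 365. Sum = 365.
Total: 15 + 365 + 137 = 517 days.
517 mod 7 = 6, so 6 days before Tuesday is Wednesday.

Wednesday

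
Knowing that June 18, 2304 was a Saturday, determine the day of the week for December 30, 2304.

June 2304: 30 − 18 = 12 days remain.
Then July (31), August (31), September (30), October (31), November (30): 31 + 31 + 30 + 31 + 30 = 153 days.
December 1–30, 2304: 30 days.
Total: 12 + 153 + 30 = 195 days.
195 mod 7 = 6, so 6 days after Saturday is Friday.

Friday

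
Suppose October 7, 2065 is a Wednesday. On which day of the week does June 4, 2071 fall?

October 7, 2065 → October 7, 2066: 365 days.
October 7, 2066 → October 7, 2067: 365 days.
October 7, 2067 → October 7, 2068: 366 days (2068 is a leap year).
October 7, 2068 → October 7, 2069: 365 days.
October 7, 2069 → October 7, 2070: 365 days.
October 2070: 31 − 7 = 24 days remain.
Then November (30), December (31), January (31), February 2071 (28), March (31), April (30), May (31): 30 + 31 + 31 + 28 + 31 + 30 + 31 = 212 days.
June 1–4, 2071: 4 days.
Residual: 240 days.
Total: 2066 days.
2066 mod 7 = 1, so 1 day after Wednesday is Thursday.

Thursday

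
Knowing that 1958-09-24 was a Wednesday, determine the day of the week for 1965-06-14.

Day-of-year of September 24, 1958: 267.
Day-of-year of June 14, 1965: 165.
1958 has 365 days, so 365 − 267 = 98 days remain in 1958.
Full years: 1959: 365; 1960: 366; 1961: 365; 1962: 365; 1963: 365; 1964: 366. Sum = 2192.
Total: 98 + 2192 + 165 = 2455 days.
2455 mod 7 = 5, so 5 days after Wednesday is Monday.

Monday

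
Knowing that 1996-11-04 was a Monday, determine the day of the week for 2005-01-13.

Thursday

Day-of-year of November 4, 1996: 309.
Day-of-year of January 13, 2005: 13.
1996 has 366 days, so 366 − 309 = 57 days remain in 1996.
Full years 1997–2004: 6 common + 2 leap = 6×365 + 2×366 = 2922 days.
Total: 57 + 2922 + 13 = 2992 days.
2992 mod 7 = 3, so 3 days after Monday is Thursday.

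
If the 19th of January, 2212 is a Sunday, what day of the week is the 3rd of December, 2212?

January 2212: 31 − 19 = 12 days remain.
Then 10 full months totalling 304 days.
December 1–3, 2212: 3 days.
Total: 12 + 304 + 3 = 319 days.
319 mod 7 = 4, so 4 days after Sunday is Thursday.

Thursday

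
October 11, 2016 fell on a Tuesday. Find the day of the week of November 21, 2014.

Friday

Count forward from the earlier date (November 21, 2014) to the later (October 11, 2016):
Day-of-year of November 21, 2014: 325.
Day-of-year of October 11, 2016: 285.
2014 has 365 days, so 365 − 325 = 40 days remain in 2014.
Full years: 2015: 365. Sum = 365.
Total: 40 + 365 + 285 = 690 days.
690 mod 7 = 4, so 4 days before Tuesday is Friday.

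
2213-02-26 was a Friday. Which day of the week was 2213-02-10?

Wednesday

Count forward from the earlier date (February 10, 2213) to the later (February 26, 2213):
Within February 2213: 26 − 10 = 16 days.
16 mod 7 = 2, so 2 days before Friday is Wednesday.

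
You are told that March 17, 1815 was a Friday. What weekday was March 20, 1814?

Sunday

Count forward from the earlier date (March 20, 1814) to the later (March 17, 1815):
March 1814: 31 − 20 = 11 days remain.
Then 11 full months totalling 334 days.
March 1–17, 1815: 17 days.
Residual: 362 days.
Total: 362 days.
362 mod 7 = 5, so 5 days before Friday is Sunday.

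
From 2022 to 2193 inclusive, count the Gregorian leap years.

Years divisible by 4: 2024, 2028, …, 2192 — 43 in all.
Of these, 2100 is divisible by 100 but not 400, so not leap.
Leap years: 43 − 1 = 42.

42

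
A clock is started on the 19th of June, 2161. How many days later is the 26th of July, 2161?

June 2161: 30 − 19 = 11 days remain.
July 1–26, 2161: 26 days.
Total: 11 + 26 = 37 days.

37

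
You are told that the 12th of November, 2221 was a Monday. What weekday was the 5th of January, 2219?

Count forward from the earlier date (January 5, 2219) to the later (November 12, 2221):
January 5, 2219 → January 5, 2220: 365 days.
January 5, 2220 → January 5, 2221: 366 days (2220 is a leap year).
January 2221: 31 − 5 = 26 days remain.
Then 9 full months totalling 273 days.
November 1–12, 2221: 12 days.
Residual: 311 days.
Total: 1042 days.
1042 mod 7 = 6, so 6 days before Monday is Tuesday.

Tuesday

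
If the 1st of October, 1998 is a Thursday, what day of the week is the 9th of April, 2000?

Sunday

October 1998: 31 − 1 = 30 days remain.
Then 17 full months totalling 517 days.
April 1–9, 2000: 9 days.
Total: 30 + 517 + 9 = 556 days.
556 mod 7 = 3, so 3 days after Thursday is Sunday.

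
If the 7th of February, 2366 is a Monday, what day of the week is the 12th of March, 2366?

February 2366: 28 − 7 = 21 days remain (2366 is not a leap year, so February has 28 days).
March 1–12, 2366: 12 days.
Total: 21 + 12 = 33 days.
33 mod 7 = 5, so 5 days after Monday is Saturday.

Saturday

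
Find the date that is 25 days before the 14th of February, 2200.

the 20th of January, 2200

Count 25 days before February 14, 2200:
January 2200: 31 − 20 = 11 days remain.
February 1–14, 2200: 14 days (2200 is not a leap year (divisible by 100 but not 400)).
Total: 11 + 14 = 25 days.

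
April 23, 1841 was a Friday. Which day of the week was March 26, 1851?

From April 23, 1841 to April 23, 1850: 9 years, of which 2 contain a Feb 29 — 7×365 + 2×366 = 3287 days.
April 1850: 30 − 23 = 7 days remain.
Then 10 full months totalling 304 days.
March 1–26, 1851: 26 days.
Residual: 337 days.
Total: 3624 days.
3624 mod 7 = 5, so 5 days after Friday is Wednesday.

Wednesday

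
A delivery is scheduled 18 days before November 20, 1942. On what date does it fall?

November 2, 1942

Count 18 days before November 20, 1942:
Within November 1942: 20 − 2 = 18 days.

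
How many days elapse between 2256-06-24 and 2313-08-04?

From June 24, 2256 to June 24, 2313: 57 years, of which 13 contain a Feb 29 — 44×365 + 13×366 = 20818 days.
(2300 is not a leap year (divisible by 100 but not 400).)
June 2313: 30 − 24 = 6 days remain.
Then July (31): 31 days.
August 1–4, 2313: 4 days.
Residual: 41 days.
Total: 20859 days.

20859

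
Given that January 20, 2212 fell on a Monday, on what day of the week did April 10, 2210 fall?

Count forward from the earlier date (April 10, 2210) to the later (January 20, 2212):
April 10, 2210 → April 10, 2211: 365 days.
April 2211: 30 − 10 = 20 days remain.
Then May (31), June (30), July (31), August (31), September (30), October (31), November (30), December (31): 31 + 30 + 31 + 31 + 30 + 31 + 30 + 31 = 245 days.
January 1–20, 2212: 20 days.
Residual: 285 days.
Total: 650 days.
650 mod 7 = 6, so 6 days before Monday is Tuesday.

Tuesday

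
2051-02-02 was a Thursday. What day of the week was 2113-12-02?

Saturday

Day-of-year of February 2, 2051: 33.
Day-of-year of December 2, 2113: 336.
2051 has 365 days, so 365 − 33 = 332 days remain in 2051.
Full years 2052–2112: 46 common + 15 leap = 46×365 + 15×366 = 22280 days.
Total: 332 + 22280 + 336 = 22948 days.
22948 mod 7 = 2, so 2 days after Thursday is Saturday.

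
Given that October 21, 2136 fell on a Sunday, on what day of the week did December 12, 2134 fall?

Sunday

Count forward from the earlier date (December 12, 2134) to the later (October 21, 2136):
December 2134: 31 − 12 = 19 days remain.
Then 21 full months totalling 639 days.
October 1–21, 2136: 21 days.
Total: 19 + 639 + 21 = 679 days.
679 is a multiple of 7, so December 12, 2134 falls on the same weekday: Sunday.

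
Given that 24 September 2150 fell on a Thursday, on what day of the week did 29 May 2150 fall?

Count forward from the earlier date (May 29, 2150) to the later (September 24, 2150):
May 2150: 31 − 29 = 2 days remain.
Then June (30), July (31), August (31): 30 + 31 + 31 = 92 days.
September 1–24, 2150: 24 days.
Total: 2 + 92 + 24 = 118 days.
118 mod 7 = 6, so 6 days before Thursday is Friday.

Friday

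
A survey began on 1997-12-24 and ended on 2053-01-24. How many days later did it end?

From December 24, 1997 to December 24, 2052: 55 years, of which 14 contain a Feb 29 — 41×365 + 14×366 = 20089 days.
(2000 is a leap year (divisible by 400).)
December 2052: 31 − 24 = 7 days remain.
January 1–24, 2053: 24 days.
Residual: 31 days.
Total: 20120 days.

20120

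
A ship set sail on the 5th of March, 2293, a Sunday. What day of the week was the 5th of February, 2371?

Friday

Day-of-year of March 5, 2293: 64.
Day-of-year of February 5, 2371: 36.
2293 has 365 days, so 365 − 64 = 301 days remain in 2293.
Full years 2294–2370: 59 common + 18 leap = 59×365 + 18×366 = 28123 days.
Total: 301 + 28123 + 36 = 28460 days.
28460 mod 7 = 5, so 5 days after Sunday is Friday.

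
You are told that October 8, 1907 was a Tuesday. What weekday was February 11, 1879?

Count forward from the earlier date (February 11, 1879) to the later (October 8, 1907):
From February 11, 1879 to February 11, 1907: 28 years, of which 6 contain a Feb 29 — 22×365 + 6×366 = 10226 days.
(1900 is not a leap year (divisible by 100 but not 400).)
February 1907: 28 − 11 = 17 days remain (1907 is not a leap year, so February has 28 days).
Then March (31), April (30), May (31), June (30), July (31), August (31), September (30): 31 + 30 + 31 + 30 + 31 + 31 + 30 = 214 days.
October 1–8, 1907: 8 days.
Residual: 239 days.
Total: 10465 days.
10465 is a multiple of 7, so February 11, 1879 falls on the same weekday: Tuesday.

Tuesday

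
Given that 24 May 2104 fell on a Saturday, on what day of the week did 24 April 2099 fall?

Count forward from the earlier date (April 24, 2099) to the later (May 24, 2104):
April 24, 2099 → April 24, 2100: 365 days (2100 is not a leap year (divisible by 100 but not 400)).
April 24, 2100 → April 24, 2101: 365 days.
April 24, 2101 → April 24, 2102: 365 days.
April 24, 2102 → April 24, 2103: 365 days.
April 24, 2103 → April 24, 2104: 366 days (2104 is a leap year).
April 2104: 30 − 24 = 6 days remain.
May 1–24, 2104: 24 days.
Residual: 30 days.
Total: 1856 days.
1856 mod 7 = 1, so 1 day before Saturday is Friday.

Friday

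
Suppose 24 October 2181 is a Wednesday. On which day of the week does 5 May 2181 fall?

Saturday

Count forward from the earlier date (May 5, 2181) to the later (October 24, 2181):
May 2181: 31 − 5 = 26 days remain.
Then June (30), July (31), August (31), September (30): 30 + 31 + 31 + 30 = 122 days.
October 1–24, 2181: 24 days.
Total: 26 + 122 + 24 = 172 days.
172 mod 7 = 4, so 4 days before Wednesday is Saturday.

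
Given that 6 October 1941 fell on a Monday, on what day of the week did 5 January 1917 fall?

Friday

Count forward from the earlier date (January 5, 1917) to the later (October 6, 1941):
Day-of-year of January 5, 1917: 5.
Day-of-year of October 6, 1941: 279.
1917 has 365 days, so 365 − 5 = 360 days remain in 1917.
Full years 1918–1940: 17 common + 6 leap = 17×365 + 6×366 = 8401 days.
Total: 360 + 8401 + 279 = 9040 days.
9040 mod 7 = 3, so 3 days before Monday is Friday.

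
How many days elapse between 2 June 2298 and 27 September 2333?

From June 2, 2298 to June 2, 2333: 35 years, of which 8 contain a Feb 29 — 27×365 + 8×366 = 12783 days.
(2300 is not a leap year (divisible by 100 but not 400).)
June 2333: 30 − 2 = 28 days remain.
Then July (31), August (31): 31 + 31 = 62 days.
September 1–27, 2333: 27 days.
Residual: 117 days.
Total: 12900 days.

12900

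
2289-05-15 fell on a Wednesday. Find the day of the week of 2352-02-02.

Saturday

From May 15, 2289 to May 15, 2351: 62 years, of which 14 contain a Feb 29 — 48×365 + 14×366 = 22644 days.
(2300 is not a leap year (divisible by 100 but not 400).)
May 2351: 31 − 15 = 16 days remain.
Then June (30), July (31), August (31), September (30), October (31), November (30), December (31), January (31): 30 + 31 + 31 + 30 + 31 + 30 + 31 + 31 = 245 days.
February 1–2, 2352: 2 days (2352 is a leap year).
Residual: 263 days.
Total: 22907 days.
22907 mod 7 = 3, so 3 days after Wednesday is Saturday.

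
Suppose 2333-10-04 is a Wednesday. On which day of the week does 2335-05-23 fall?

October 2333: 31 − 4 = 27 days remain.
Then 18 full months totalling 546 days.
May 1–23, 2335: 23 days.
Total: 27 + 546 + 23 = 596 days.
596 mod 7 = 1, so 1 day after Wednesday is Thursday.

Thursday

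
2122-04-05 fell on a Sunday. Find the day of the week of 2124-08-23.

Wednesday

Day-of-year of April 5, 2122: 95.
Day-of-year of August 23, 2124: 236.
2122 has 365 days, so 365 − 95 = 270 days remain in 2122.
Full years: 2123: 365. Sum = 365.
Total: 270 + 365 + 236 = 871 days.
871 mod 7 = 3, so 3 days after Sunday is Wednesday.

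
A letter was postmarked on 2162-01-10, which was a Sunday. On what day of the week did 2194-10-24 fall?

From January 10, 2162 to January 10, 2194: 32 years, of which 8 contain a Feb 29 — 24×365 + 8×366 = 11688 days.
January 2194: 31 − 10 = 21 days remain.
Then February 2194 (28), March (31), April (30), May (31), June (30), July (31), August (31), September (30): 28 + 31 + 30 + 31 + 30 + 31 + 31 + 30 = 242 days.
October 1–24, 2194: 24 days.
Residual: 287 days.
Total: 11975 days.
11975 mod 7 = 5, so 5 days after Sunday is Friday.

Friday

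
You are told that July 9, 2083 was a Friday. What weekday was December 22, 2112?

Thursday

Day-of-year of July 9, 2083: 190.
Day-of-year of December 22, 2112: 357.
2083 has 365 days, so 365 − 190 = 175 days remain in 2083.
Full years 2084–2111: 22 common + 6 leap = 22×365 + 6×366 = 10226 days.
Total: 175 + 10226 + 357 = 10758 days.
10758 mod 7 = 6, so 6 days after Friday is Thursday.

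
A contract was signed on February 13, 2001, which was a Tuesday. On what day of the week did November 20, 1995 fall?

Monday

Count forward from the earlier date (November 20, 1995) to the later (February 13, 2001):
Day-of-year of November 20, 1995: 324.
Day-of-year of February 13, 2001: 44.
1995 has 365 days, so 365 − 324 = 41 days remain in 1995.
Full years: 1996: 366; 1997: 365; 1998: 365; 1999: 365; 2000: 366. Sum = 1827.
Total: 41 + 1827 + 44 = 1912 days.
1912 mod 7 = 1, so 1 day before Tuesday is Monday.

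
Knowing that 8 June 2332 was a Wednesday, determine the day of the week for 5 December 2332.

June 2332: 30 − 8 = 22 days remain.
Then July (31), August (31), September (30), October (31), November (30): 31 + 31 + 30 + 31 + 30 = 153 days.
December 1–5, 2332: 5 days.
Total: 22 + 153 + 5 = 180 days.
180 mod 7 = 5, so 5 days after Wednesday is Monday.

Monday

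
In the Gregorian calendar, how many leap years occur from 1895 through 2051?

Years divisible by 4: 1896, 1900, …, 2048 — 39 in all.
Of these, 1900 is divisible by 100 but not 400, so not leap.
2000 is divisible by 400, so still leap.
Leap years: 39 − 1 = 38.

38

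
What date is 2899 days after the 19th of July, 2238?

the 26th of June, 2246

Count 2899 days after July 19, 2238:
From July 19, 2238 to July 19, 2245: 7 years, of which 2 contain a Feb 29 — 5×365 + 2×366 = 2557 days.
July 2245: 31 − 19 = 12 days remain.
Then 10 full months totalling 304 days.
June 1–26, 2246: 26 days.
Residual: 342 days.
Total: 2899 days.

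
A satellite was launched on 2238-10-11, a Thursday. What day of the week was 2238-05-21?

Count forward from the earlier date (May 21, 2238) to the later (October 11, 2238):
May 2238: 31 − 21 = 10 days remain.
Then June (30), July (31), August (31), September (30): 30 + 31 + 31 + 30 = 122 days.
October 1–11, 2238: 11 days.
Total: 10 + 122 + 11 = 143 days.
143 mod 7 = 3, so 3 days before Thursday is Monday.

Monday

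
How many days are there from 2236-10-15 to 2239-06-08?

966

Day-of-year of October 15, 2236: 289.
Day-of-year of June 8, 2239: 159.
2236 has 366 days, so 366 − 289 = 77 days remain in 2236.
Full years: 2237: 365; 2238: 365. Sum = 730.
Total: 77 + 730 + 159 = 966 days.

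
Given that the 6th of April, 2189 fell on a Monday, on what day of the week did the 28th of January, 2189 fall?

Count forward from the earlier date (January 28, 2189) to the later (April 6, 2189):
January 2189: 31 − 28 = 3 days remain.
Then February 2189 (28), March (31): 28 + 31 = 59 days.
April 1–6, 2189: 6 days.
Total: 3 + 59 + 6 = 68 days.
68 mod 7 = 5, so 5 days before Monday is Wednesday.

Wednesday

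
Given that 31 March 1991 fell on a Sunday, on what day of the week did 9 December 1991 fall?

March 1991: 31 − 31 = 0 days remain.
Then April (30), May (31), June (30), July (31), August (31), September (30), October (31), November (30): 30 + 31 + 30 + 31 + 31 + 30 + 31 + 30 = 244 days.
December 1–9, 1991: 9 days.
Total: 0 + 244 + 9 = 253 days.
253 mod 7 = 1, so 1 day after Sunday is Monday.

Monday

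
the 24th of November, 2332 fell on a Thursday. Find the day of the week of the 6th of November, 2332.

Count forward from the earlier date (November 6, 2332) to the later (November 24, 2332):
Within November 2332: 24 − 6 = 18 days.
18 mod 7 = 4, so 4 days before Thursday is Sunday.

Sunday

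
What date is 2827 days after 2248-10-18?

2256-07-15

Count 2827 days after October 18, 2248:
Day-of-year of October 18, 2248: 292.
Day-of-year of July 15, 2256: 197.
2248 has 366 days, so 366 − 292 = 74 days remain in 2248.
Full years 2249–2255: 6 common + 1 leap = 6×365 + 1×366 = 2556 days.
Total: 74 + 2556 + 197 = 2827 days.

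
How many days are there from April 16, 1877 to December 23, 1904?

10112

Day-of-year of April 16, 1877: 106.
Day-of-year of December 23, 1904: 358.
1877 has 365 days, so 365 − 106 = 259 days remain in 1877.
Full years 1878–1903: 21 common + 5 leap = 21×365 + 5×366 = 9495 days.
Total: 259 + 9495 + 358 = 10112 days.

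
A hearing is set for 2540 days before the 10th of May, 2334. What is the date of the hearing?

the 27th of May, 2327

Count 2540 days before May 10, 2334:
Day-of-year of May 27, 2327: 147.
Day-of-year of May 10, 2334: 130.
2327 has 365 days, so 365 − 147 = 218 days remain in 2327.
Full years: 2328: 366; 2329: 365; 2330: 365; 2331: 365; 2332: 366; 2333: 365. Sum = 2192.
Total: 218 + 2192 + 130 = 2540 days.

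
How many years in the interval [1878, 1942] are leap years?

Years divisible by 4: 1880, 1884, …, 1940 — 16 in all.
Of these, 1900 is divisible by 100 but not 400, so not leap.
Leap years: 16 − 1 = 15.

15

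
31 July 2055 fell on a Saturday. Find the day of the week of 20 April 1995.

Count forward from the earlier date (April 20, 1995) to the later (July 31, 2055):
From April 20, 1995 to April 20, 2055: 60 years, of which 15 contain a Feb 29 — 45×365 + 15×366 = 21915 days.
(2000 is a leap year (divisible by 400).)
April 2055: 30 − 20 = 10 days remain.
Then May (31), June (30): 31 + 30 = 61 days.
July 1–31, 2055: 31 days.
Residual: 102 days.
Total: 22017 days.
22017 mod 7 = 2, so 2 days before Saturday is Thursday.

Thursday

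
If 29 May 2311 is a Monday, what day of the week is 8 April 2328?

Day-of-year of May 29, 2311: 149.
Day-of-year of April 8, 2328: 99.
2311 has 365 days, so 365 − 149 = 216 days remain in 2311.
Full years 2312–2327: 12 common + 4 leap = 12×365 + 4×366 = 5844 days.
Total: 216 + 5844 + 99 = 6159 days.
6159 mod 7 = 6, so 6 days after Monday is Sunday.

Sunday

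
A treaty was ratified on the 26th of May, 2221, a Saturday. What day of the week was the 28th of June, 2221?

Thursday

May 2221: 31 − 26 = 5 days remain.
June 1–28, 2221: 28 days.
Total: 5 + 28 = 33 days.
33 mod 7 = 5, so 5 days after Saturday is Thursday.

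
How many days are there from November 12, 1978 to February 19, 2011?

From November 12, 1978 to November 12, 2010: 32 years, of which 8 contain a Feb 29 — 24×365 + 8×366 = 11688 days.
(2000 is a leap year (divisible by 400).)
November 2010: 30 − 12 = 18 days remain.
Then December (31), January (31): 31 + 31 = 62 days.
February 1–19, 2011: 19 days (2011 is not a leap year).
Residual: 99 days.
Total: 11787 days.

11787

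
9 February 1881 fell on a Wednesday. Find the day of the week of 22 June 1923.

Friday

From February 9, 1881 to February 9, 1923: 42 years, of which 9 contain a Feb 29 — 33×365 + 9×366 = 15339 days.
(1900 is not a leap year (divisible by 100 but not 400).)
February 1923: 28 − 9 = 19 days remain (1923 is not a leap year, so February has 28 days).
Then March (31), April (30), May (31): 31 + 30 + 31 = 92 days.
June 1–22, 1923: 22 days.
Residual: 133 days.
Total: 15472 days.
15472 mod 7 = 2, so 2 days after Wednesday is Friday.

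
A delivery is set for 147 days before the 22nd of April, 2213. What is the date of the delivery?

the 26th of November, 2212

Count 147 days before April 22, 2213:
November 2212: 30 − 26 = 4 days remain.
Then December (31), January (31), February 2213 (28), March (31): 31 + 31 + 28 + 31 = 121 days.
April 1–22, 2213: 22 days.
Residual: 147 days.
Total: 147 days.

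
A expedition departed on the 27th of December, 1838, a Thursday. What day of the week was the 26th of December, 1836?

Monday

Count forward from the earlier date (December 26, 1836) to the later (December 27, 1838):
December 1836: 31 − 26 = 5 days remain.
Then 23 full months totalling 699 days.
December 1–27, 1838: 27 days.
Total: 5 + 699 + 27 = 731 days.
731 mod 7 = 3, so 3 days before Thursday is Monday.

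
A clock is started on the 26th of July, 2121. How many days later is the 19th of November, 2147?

9612

From July 26, 2121 to July 26, 2147: 26 years, of which 6 contain a Feb 29 — 20×365 + 6×366 = 9496 days.
July 2147: 31 − 26 = 5 days remain.
Then August (31), September (30), October (31): 31 + 30 + 31 = 92 days.
November 1–19, 2147: 19 days.
Residual: 116 days.
Total: 9612 days.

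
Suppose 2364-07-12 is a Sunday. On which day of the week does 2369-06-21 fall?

Day-of-year of July 12, 2364: 194.
Day-of-year of June 21, 2369: 172.
2364 has 366 days, so 366 − 194 = 172 days remain in 2364.
Full years: 2365: 365; 2366: 365; 2367: 365; 2368: 366. Sum = 1461.
Total: 172 + 1461 + 172 = 1805 days.
1805 mod 7 = 6, so 6 days after Sunday is Saturday.

Saturday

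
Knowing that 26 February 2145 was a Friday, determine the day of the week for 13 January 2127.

Monday

Count forward from the earlier date (January 13, 2127) to the later (February 26, 2145):
From January 13, 2127 to January 13, 2145: 18 years, of which 5 contain a Feb 29 — 13×365 + 5×366 = 6575 days.
January 2145: 31 − 13 = 18 days remain.
February 1–26, 2145: 26 days (2145 is not a leap year).
Residual: 44 days.
Total: 6619 days.
6619 mod 7 = 4, so 4 days before Friday is Monday.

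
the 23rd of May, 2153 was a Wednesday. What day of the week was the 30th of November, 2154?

Day-of-year of May 23, 2153: 143.
Day-of-year of November 30, 2154: 334.
2153 has 365 days, so 365 − 143 = 222 days remain in 2153.
Total: 222 + 334 = 556 days.
556 mod 7 = 3, so 3 days after Wednesday is Saturday.

Saturday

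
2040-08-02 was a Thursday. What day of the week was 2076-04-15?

Wednesday

From August 2, 2040 to August 2, 2075: 35 years, of which 8 contain a Feb 29 — 27×365 + 8×366 = 12783 days.
August 2075: 31 − 2 = 29 days remain.
Then September (30), October (31), November (30), December (31), January (31), February 2076 (29), March (31): 30 + 31 + 30 + 31 + 31 + 29 + 31 = 213 days.
April 1–15, 2076: 15 days.
Residual: 257 days.
Total: 13040 days.
13040 mod 7 = 6, so 6 days after Thursday is Wednesday.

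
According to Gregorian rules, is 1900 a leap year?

1900 is not a leap year (divisible by 100 but not 400).

No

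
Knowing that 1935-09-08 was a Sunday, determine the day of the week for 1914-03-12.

Count forward from the earlier date (March 12, 1914) to the later (September 8, 1935):
From March 12, 1914 to March 12, 1935: 21 years, of which 5 contain a Feb 29 — 16×365 + 5×366 = 7670 days.
March 1935: 31 − 12 = 19 days remain.
Then April (30), May (31), June (30), July (31), August (31): 30 + 31 + 30 + 31 + 31 = 153 days.
September 1–8, 1935: 8 days.
Residual: 180 days.
Total: 7850 days.
7850 mod 7 = 3, so 3 days before Sunday is Thursday.

Thursday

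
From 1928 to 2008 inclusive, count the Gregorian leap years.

Years divisible by 4: 1928, 1932, …, 2008 — 21 in all.
2000 is divisible by 400, so still leap.
No century exceptions apply. Count: 21.

21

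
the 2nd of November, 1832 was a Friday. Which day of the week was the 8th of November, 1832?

Within November 1832: 8 − 2 = 6 days.
6 mod 7 = 6, so 6 days after Friday is Thursday.

Thursday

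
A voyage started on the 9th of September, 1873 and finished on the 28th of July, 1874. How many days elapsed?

322

September 1873: 30 − 9 = 21 days remain.
Then 9 full months totalling 273 days.
July 1–28, 1874: 28 days.
Total: 21 + 273 + 28 = 322 days.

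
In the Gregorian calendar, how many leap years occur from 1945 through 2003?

Years divisible by 4: 1948, 1952, …, 2000 — 14 in all.
2000 is divisible by 400, so still leap.
No century exceptions apply. Count: 14.

14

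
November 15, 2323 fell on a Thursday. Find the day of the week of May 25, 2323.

Count forward from the earlier date (May 25, 2323) to the later (November 15, 2323):
May 2323: 31 − 25 = 6 days remain.
Then June (30), July (31), August (31), September (30), October (31): 30 + 31 + 31 + 30 + 31 = 153 days.
November 1–15, 2323: 15 days.
Total: 6 + 153 + 15 = 174 days.
174 mod 7 = 6, so 6 days before Thursday is Friday.

Friday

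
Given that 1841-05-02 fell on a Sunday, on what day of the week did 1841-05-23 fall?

Within May 1841: 23 − 2 = 21 days.
21 is a multiple of 7, so 1841-05-23 falls on the same weekday: Sunday.

Sunday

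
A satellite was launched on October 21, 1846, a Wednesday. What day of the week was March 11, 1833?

Monday

Count forward from the earlier date (March 11, 1833) to the later (October 21, 1846):
From March 11, 1833 to March 11, 1846: 13 years, of which 3 contain a Feb 29 — 10×365 + 3×366 = 4748 days.
March 1846: 31 − 11 = 20 days remain.
Then April (30), May (31), June (30), July (31), August (31), September (30): 30 + 31 + 30 + 31 + 31 + 30 = 183 days.
October 1–21, 1846: 21 days.
Residual: 224 days.
Total: 4972 days.
4972 mod 7 = 2, so 2 days before Wednesday is Monday.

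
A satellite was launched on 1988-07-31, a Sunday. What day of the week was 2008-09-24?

Wednesday

Day-of-year of July 31, 1988: 213.
Day-of-year of September 24, 2008: 268.
1988 has 366 days, so 366 − 213 = 153 days remain in 1988.
Full years 1989–2007: 15 common + 4 leap = 15×365 + 4×366 = 6939 days.
Total: 153 + 6939 + 268 = 7360 days.
7360 mod 7 = 3, so 3 days after Sunday is Wednesday.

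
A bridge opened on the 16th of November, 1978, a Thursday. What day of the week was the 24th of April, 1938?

Count forward from the earlier date (April 24, 1938) to the later (November 16, 1978):
Day-of-year of April 24, 1938: 114.
Day-of-year of November 16, 1978: 320.
1938 has 365 days, so 365 − 114 = 251 days remain in 1938.
Full years 1939–1977: 29 common + 10 leap = 29×365 + 10×366 = 14245 days.
Total: 251 + 14245 + 320 = 14816 days.
14816 mod 7 = 4, so 4 days before Thursday is Sunday.

Sunday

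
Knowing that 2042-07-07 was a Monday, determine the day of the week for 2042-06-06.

Count forward from the earlier date (June 6, 2042) to the later (July 7, 2042):
June 2042: 30 − 6 = 24 days remain.
July 1–7, 2042: 7 days.
Total: 24 + 7 = 31 days.
31 mod 7 = 3, so 3 days before Monday is Friday.

Friday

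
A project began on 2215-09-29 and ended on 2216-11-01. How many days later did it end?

Day-of-year of September 29, 2215: 272.
Day-of-year of November 1, 2216: 306.
2215 has 365 days, so 365 − 272 = 93 days remain in 2215.
Total: 93 + 306 = 399 days.

399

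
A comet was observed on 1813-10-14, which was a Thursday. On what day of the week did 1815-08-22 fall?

Tuesday

October 14, 1813 → October 14, 1814: 365 days.
October 1814: 31 − 14 = 17 days remain.
Then 9 full months totalling 273 days.
August 1–22, 1815: 22 days.
Residual: 312 days.
Total: 677 days.
677 mod 7 = 5, so 5 days after Thursday is Tuesday.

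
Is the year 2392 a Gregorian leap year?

Yes

2392 is a leap year.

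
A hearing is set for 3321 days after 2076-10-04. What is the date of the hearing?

2085-11-07

Count 3321 days after October 4, 2076:
From October 4, 2076 to October 4, 2085: 9 years, of which 2 contain a Feb 29 — 7×365 + 2×366 = 3287 days.
October 2085: 31 − 4 = 27 days remain.
November 1–7, 2085: 7 days.
Residual: 34 days.
Total: 3321 days.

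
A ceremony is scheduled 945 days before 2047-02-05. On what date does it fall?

2044-07-05

Count 945 days before February 5, 2047:
Day-of-year of July 5, 2044: 187.
Day-of-year of February 5, 2047: 36.
2044 has 366 days, so 366 − 187 = 179 days remain in 2044.
Full years: 2045: 365; 2046: 365. Sum = 730.
Total: 179 + 730 + 36 = 945 days.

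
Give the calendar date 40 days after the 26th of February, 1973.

the 7th of April, 1973

Count 40 days after February 26, 1973:
February 1973: 28 − 26 = 2 days remain (1973 is not a leap year, so February has 28 days).
Then March (31): 31 days.
April 1–7, 1973: 7 days.
Total: 2 + 31 + 7 = 40 days.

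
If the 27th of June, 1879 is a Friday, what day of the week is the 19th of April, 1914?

Day-of-year of June 27, 1879: 178.
Day-of-year of April 19, 1914: 109.
1879 has 365 days, so 365 − 178 = 187 days remain in 1879.
Full years 1880–1913: 26 common + 8 leap = 26×365 + 8×366 = 12418 days.
Total: 187 + 12418 + 109 = 12714 days.
12714 mod 7 = 2, so 2 days after Friday is Sunday.

Sunday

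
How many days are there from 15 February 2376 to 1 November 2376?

260

February 2376: 29 − 15 = 14 days remain (2376 is a leap year, so February has 29 days).
Then March (31), April (30), May (31), June (30), July (31), August (31), September (30), October (31): 31 + 30 + 31 + 30 + 31 + 31 + 30 + 31 = 245 days.
November 1, 2376: 1 day.
Total: 14 + 245 + 1 = 260 days.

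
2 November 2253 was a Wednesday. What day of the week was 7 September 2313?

Sunday

From November 2, 2253 to November 2, 2312: 59 years, of which 14 contain a Feb 29 — 45×365 + 14×366 = 21549 days.
(2300 is not a leap year (divisible by 100 but not 400).)
November 2312: 30 − 2 = 28 days remain.
Then 9 full months totalling 274 days.
September 1–7, 2313: 7 days.
Residual: 309 days.
Total: 21858 days.
21858 mod 7 = 4, so 4 days after Wednesday is Sunday.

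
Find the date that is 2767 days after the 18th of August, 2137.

the 16th of March, 2145

Count 2767 days after August 18, 2137:
From August 18, 2137 to August 18, 2144: 7 years, of which 2 contain a Feb 29 — 5×365 + 2×366 = 2557 days.
August 2144: 31 − 18 = 13 days remain.
Then September (30), October (31), November (30), December (31), January (31), February 2145 (28): 30 + 31 + 30 + 31 + 31 + 28 = 181 days.
March 1–16, 2145: 16 days.
Residual: 210 days.
Total: 2767 days.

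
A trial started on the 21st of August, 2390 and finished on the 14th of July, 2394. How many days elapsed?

August 21, 2390 → August 21, 2391: 365 days.
August 21, 2391 → August 21, 2392: 366 days (2392 is a leap year).
August 21, 2392 → August 21, 2393: 365 days.
August 2393: 31 − 21 = 10 days remain.
Then 10 full months totalling 303 days.
July 1–14, 2394: 14 days.
Residual: 327 days.
Total: 1423 days.

1423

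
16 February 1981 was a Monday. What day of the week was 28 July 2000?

Day-of-year of February 16, 1981: 47.
Day-of-year of July 28, 2000: 210.
1981 has 365 days, so 365 − 47 = 318 days remain in 1981.
Full years 1982–1999: 14 common + 4 leap = 14×365 + 4×366 = 6574 days.
Total: 318 + 6574 + 210 = 7102 days.
7102 mod 7 = 4, so 4 days after Monday is Friday.

Friday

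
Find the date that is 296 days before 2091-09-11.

2090-11-19

Count 296 days before September 11, 2091:
November 2090: 30 − 19 = 11 days remain.
Then 9 full months totalling 274 days.
September 1–11, 2091: 11 days.
Residual: 296 days.
Total: 296 days.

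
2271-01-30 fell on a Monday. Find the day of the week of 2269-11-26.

Friday

Count forward from the earlier date (November 26, 2269) to the later (January 30, 2271):
November 2269: 30 − 26 = 4 days remain.
Then 13 full months totalling 396 days.
January 1–30, 2271: 30 days.
Total: 4 + 396 + 30 = 430 days.
430 mod 7 = 3, so 3 days before Monday is Friday.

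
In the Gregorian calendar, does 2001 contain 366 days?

2001 is not a leap year.

No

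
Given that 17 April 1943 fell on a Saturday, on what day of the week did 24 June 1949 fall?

Friday

Day-of-year of April 17, 1943: 107.
Day-of-year of June 24, 1949: 175.
1943 has 365 days, so 365 − 107 = 258 days remain in 1943.
Full years: 1944: 366; 1945: 365; 1946: 365; 1947: 365; 1948: 366. Sum = 1827.
Total: 258 + 1827 + 175 = 2260 days.
2260 mod 7 = 6, so 6 days after Saturday is Friday.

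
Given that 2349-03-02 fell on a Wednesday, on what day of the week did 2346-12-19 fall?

Count forward from the earlier date (December 19, 2346) to the later (March 2, 2349):
December 19, 2346 → December 19, 2347: 365 days.
December 19, 2347 → December 19, 2348: 366 days (2348 is a leap year).
December 2348: 31 − 19 = 12 days remain.
Then January (31), February 2349 (28): 31 + 28 = 59 days.
March 1–2, 2349: 2 days.
Residual: 73 days.
Total: 804 days.
804 mod 7 = 6, so 6 days before Wednesday is Thursday.

Thursday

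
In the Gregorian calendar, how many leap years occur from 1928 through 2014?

22

Years divisible by 4: 1928, 1932, …, 2012 — 22 in all.
2000 is divisible by 400, so still leap.
No century exceptions apply. Count: 22.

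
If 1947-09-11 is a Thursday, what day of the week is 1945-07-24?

Count forward from the earlier date (July 24, 1945) to the later (September 11, 1947):
Day-of-year of July 24, 1945: 205.
Day-of-year of September 11, 1947: 254.
1945 has 365 days, so 365 − 205 = 160 days remain in 1945.
Full years: 1946: 365. Sum = 365.
Total: 160 + 365 + 254 = 779 days.
779 mod 7 = 2, so 2 days before Thursday is Tuesday.

Tuesday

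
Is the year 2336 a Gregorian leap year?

Yes

2336 is a leap year.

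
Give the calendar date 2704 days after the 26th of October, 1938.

the 22nd of March, 1946

Count 2704 days after October 26, 1938:
Day-of-year of October 26, 1938: 299.
Day-of-year of March 22, 1946: 81.
1938 has 365 days, so 365 − 299 = 66 days remain in 1938.
Full years 1939–1945: 5 common + 2 leap = 5×365 + 2×366 = 2557 days.
Total: 66 + 2557 + 81 = 2704 days.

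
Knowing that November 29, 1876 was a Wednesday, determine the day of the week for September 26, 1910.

From November 29, 1876 to November 29, 1909: 33 years, of which 7 contain a Feb 29 — 26×365 + 7×366 = 12052 days.
(1900 is not a leap year (divisible by 100 but not 400).)
November 1909: 30 − 29 = 1 day remains.
Then 9 full months totalling 274 days.
September 1–26, 1910: 26 days.
Residual: 301 days.
Total: 12353 days.
12353 mod 7 = 5, so 5 days after Wednesday is Monday.

Monday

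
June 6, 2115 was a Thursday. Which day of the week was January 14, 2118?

Friday

Day-of-year of June 6, 2115: 157.
Day-of-year of January 14, 2118: 14.
2115 has 365 days, so 365 − 157 = 208 days remain in 2115.
Full years: 2116: 366; 2117: 365. Sum = 731.
Total: 208 + 731 + 14 = 953 days.
953 mod 7 = 1, so 1 day after Thursday is Friday.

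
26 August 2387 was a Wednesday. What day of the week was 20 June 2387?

Saturday

Count forward from the earlier date (June 20, 2387) to the later (August 26, 2387):
June 2387: 30 − 20 = 10 days remain.
Then July (31): 31 days.
August 1–26, 2387: 26 days.
Total: 10 + 31 + 26 = 67 days.
67 mod 7 = 4, so 4 days before Wednesday is Saturday.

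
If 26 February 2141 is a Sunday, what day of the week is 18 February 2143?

Monday

February 26, 2141 → February 26, 2142: 365 days.
February 2142: 28 − 26 = 2 days remain (2142 is not a leap year, so February has 28 days).
Then 11 full months totalling 337 days.
February 1–18, 2143: 18 days (2143 is not a leap year).
Residual: 357 days.
Total: 722 days.
722 mod 7 = 1, so 1 day after Sunday is Monday.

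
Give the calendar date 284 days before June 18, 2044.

September 8, 2043

Count 284 days before June 18, 2044:
September 2043: 30 − 8 = 22 days remain.
Then October (31), November (30), December (31), January (31), February 2044 (29), March (31), April (30), May (31): 31 + 30 + 31 + 31 + 29 + 31 + 30 + 31 = 244 days.
June 1–18, 2044: 18 days.
Residual: 284 days.
Total: 284 days.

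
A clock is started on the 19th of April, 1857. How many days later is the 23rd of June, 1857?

April 1857: 30 − 19 = 11 days remain.
Then May (31): 31 days.
June 1–23, 1857: 23 days.
Total: 11 + 31 + 23 = 65 days.

65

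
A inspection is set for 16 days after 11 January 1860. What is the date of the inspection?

27 January 1860

Count 16 days after January 11, 1860:
Within January 1860: 27 − 11 = 16 days.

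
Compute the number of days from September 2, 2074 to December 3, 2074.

92

September 2074: 30 − 2 = 28 days remain.
Then October (31), November (30): 31 + 30 = 61 days.
December 1–3, 2074: 3 days.
Total: 28 + 61 + 3 = 92 days.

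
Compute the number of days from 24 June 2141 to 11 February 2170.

From June 24, 2141 to June 24, 2169: 28 years, of which 7 contain a Feb 29 — 21×365 + 7×366 = 10227 days.
June 2169: 30 − 24 = 6 days remain.
Then July (31), August (31), September (30), October (31), November (30), December (31), January (31): 31 + 31 + 30 + 31 + 30 + 31 + 31 = 215 days.
February 1–11, 2170: 11 days (2170 is not a leap year).
Residual: 232 days.
Total: 10459 days.

10459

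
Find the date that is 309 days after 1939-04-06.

1940-02-09

Count 309 days after April 6, 1939:
April 1939: 30 − 6 = 24 days remain.
Then 9 full months totalling 276 days.
February 1–9, 1940: 9 days (1940 is a leap year).
Total: 24 + 276 + 9 = 309 days.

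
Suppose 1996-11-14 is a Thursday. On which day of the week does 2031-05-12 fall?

Monday

From November 14, 1996 to November 14, 2030: 34 years, of which 8 contain a Feb 29 — 26×365 + 8×366 = 12418 days.
(2000 is a leap year (divisible by 400).)
November 2030: 30 − 14 = 16 days remain.
Then December (31), January (31), February 2031 (28), March (31), April (30): 31 + 31 + 28 + 31 + 30 = 151 days.
May 1–12, 2031: 12 days.
Residual: 179 days.
Total: 12597 days.
12597 mod 7 = 4, so 4 days after Thursday is Monday.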